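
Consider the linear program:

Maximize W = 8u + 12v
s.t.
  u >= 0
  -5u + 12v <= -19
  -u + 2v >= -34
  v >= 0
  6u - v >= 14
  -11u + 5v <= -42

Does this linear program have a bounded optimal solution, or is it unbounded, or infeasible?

bounded optimum

Extreme points and W = 8u + 12v:
  (185, 151/2) → W = 2386
  (409/107, 1/107) → W = 3284/107
  (34, 0) → W = 272
  (42/11, 0) → W = 336/11
The feasible region has finitely many vertices and no improving ray; the maximum is 2386 at (185, 151/2).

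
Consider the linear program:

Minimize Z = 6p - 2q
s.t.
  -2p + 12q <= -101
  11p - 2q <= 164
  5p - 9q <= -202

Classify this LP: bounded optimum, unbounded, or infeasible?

unbounded

From the feasible point (-1111/14, -303/14), moving in the direction (-12, -2) keeps every constraint satisfied while Z decreases without bound.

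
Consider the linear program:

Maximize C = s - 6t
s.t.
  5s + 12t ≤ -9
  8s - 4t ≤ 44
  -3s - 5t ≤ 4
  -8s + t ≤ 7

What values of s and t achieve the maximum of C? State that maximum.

s = 51/13, t = -41/13, maximum C = 297/13

Extreme points and C = s - 6t:
  (123/29, -73/29) → C = 561/29
  (-3/11, -7/11) → C = 39/11
  (51/13, -41/13) → C = 297/13

The optimum lies where 8s - 4t = 44 and -3s - 5t = 4.
Solving simultaneously gives s = 51/13, t = -41/13.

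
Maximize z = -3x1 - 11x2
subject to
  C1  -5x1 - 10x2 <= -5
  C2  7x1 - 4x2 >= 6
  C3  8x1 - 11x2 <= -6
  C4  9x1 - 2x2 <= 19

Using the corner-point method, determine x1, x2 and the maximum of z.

Corner points and z = -3x1 - 11x2:
  (2, 2) → z = -28
  (32/11, 79/22) → z = -1061/22
  (221/83, 206/83) → z = -2929/83

The binding constraints are 7x1 - 4x2 = 6 and 8x1 - 11x2 = -6.
Solving simultaneously gives x1 = 2, x2 = 2.

x1 = 2, x2 = 2, maximum z = -28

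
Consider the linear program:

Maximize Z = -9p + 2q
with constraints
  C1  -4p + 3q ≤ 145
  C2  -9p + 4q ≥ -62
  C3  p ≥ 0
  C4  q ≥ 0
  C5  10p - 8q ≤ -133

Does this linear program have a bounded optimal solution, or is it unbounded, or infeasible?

bounded optimum

Vertices and Z = -9p + 2q:
  (766/11, 1553/11) → Z = -3788/11
  (0, 145/3) → Z = 290/3
  (257/8, 1817/32) → Z = -2809/16
  (0, 133/8) → Z = 133/4
The feasible region has finitely many vertices and no improving ray; the maximum is 290/3 at (0, 145/3).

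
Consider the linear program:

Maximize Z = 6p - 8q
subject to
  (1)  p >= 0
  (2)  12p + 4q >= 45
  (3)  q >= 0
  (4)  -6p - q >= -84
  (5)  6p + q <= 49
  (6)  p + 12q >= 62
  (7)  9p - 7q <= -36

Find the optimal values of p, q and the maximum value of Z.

p = 57/40, q = 279/40, maximum Z = -189/4

Extreme points and Z = 6p - 8q:
  (0, 45/4) → Z = -90
  (0, 49) → Z = -392
  (57/40, 279/40) → Z = -189/4
  (307/51, 219/17) → Z = -1138/17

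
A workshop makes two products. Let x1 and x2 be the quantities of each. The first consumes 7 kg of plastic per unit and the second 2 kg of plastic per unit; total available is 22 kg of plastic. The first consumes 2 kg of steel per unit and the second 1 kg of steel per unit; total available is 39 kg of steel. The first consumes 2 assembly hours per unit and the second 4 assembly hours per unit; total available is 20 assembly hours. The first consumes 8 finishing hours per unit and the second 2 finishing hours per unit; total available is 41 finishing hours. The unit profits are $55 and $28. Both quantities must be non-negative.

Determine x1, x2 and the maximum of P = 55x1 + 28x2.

Corner points and P = 55x1 + 28x2:
  (0, 0) → P = 0
  (0, 5) → P = 140
  (22/7, 0) → P = 1210/7
  (2, 4) → P = 222

At the optimal vertex, 7x1 + 2x2 = 22 and 2x1 + 4x2 = 20.
Solving simultaneously gives x1 = 2, x2 = 4.

x1 = 2, x2 = 4, maximum P = 222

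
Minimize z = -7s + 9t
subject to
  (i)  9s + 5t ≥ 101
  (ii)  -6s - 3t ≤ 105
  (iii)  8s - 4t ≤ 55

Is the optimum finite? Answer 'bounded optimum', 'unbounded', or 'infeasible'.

Extreme points and z = -7s + 9t:
  (-276, 517) → z = 6585
  (679/76, 313/76) → z = -484/19
The feasible region has finitely many vertices and no improving ray; the minimum is -484/19 at (679/76, 313/76).

bounded optimum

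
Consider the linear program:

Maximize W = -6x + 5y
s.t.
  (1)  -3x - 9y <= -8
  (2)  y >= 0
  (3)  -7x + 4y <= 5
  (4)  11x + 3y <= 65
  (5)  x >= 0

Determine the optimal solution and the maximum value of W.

x = 49/13, y = 102/13, maximum W = 216/13

Vertices and W = -6x + 5y:
  (8/3, 0) → W = -16
  (0, 8/9) → W = 40/9
  (65/11, 0) → W = -390/11
  (49/13, 102/13) → W = 216/13
  (0, 5/4) → W = 25/4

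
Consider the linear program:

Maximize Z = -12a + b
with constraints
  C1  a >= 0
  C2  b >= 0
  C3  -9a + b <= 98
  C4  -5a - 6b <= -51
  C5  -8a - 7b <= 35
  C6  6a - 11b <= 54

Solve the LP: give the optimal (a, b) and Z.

a = 0, b = 98, maximum Z = 98

Corner points and Z = -12a + b:
  (0, 98) → Z = 98
  (0, 17/2) → Z = 17/2
  (885/91, 36/91) → Z = -1512/13
The feasible region is unbounded (it extends along (11, 6), (1, 9)), but Z strictly decreases along every unbounded feasible direction, so there is no improving ray and the maximum is attained at a vertex.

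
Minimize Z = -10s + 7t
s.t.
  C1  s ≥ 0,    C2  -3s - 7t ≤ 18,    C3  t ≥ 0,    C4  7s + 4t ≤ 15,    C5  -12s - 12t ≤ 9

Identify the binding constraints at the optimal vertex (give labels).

C3 and C4

Feasible corners and Z = -10s + 7t:
  (0, 0) → Z = 0
  (0, 15/4) → Z = 105/4
  (15/7, 0) → Z = -150/7

The minimum is at (15/7, 0). Substituting into each constraint, equality holds for C3 and C4; the remaining constraints have slack.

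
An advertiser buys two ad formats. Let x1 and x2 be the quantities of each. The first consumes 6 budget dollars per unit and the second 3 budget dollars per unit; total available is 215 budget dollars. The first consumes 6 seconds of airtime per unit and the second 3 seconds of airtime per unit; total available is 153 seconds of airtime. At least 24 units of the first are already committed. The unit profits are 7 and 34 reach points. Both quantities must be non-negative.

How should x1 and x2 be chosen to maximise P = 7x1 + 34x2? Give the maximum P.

Vertices and P = 7x1 + 34x2:
  (51/2, 0) → P = 357/2
  (24, 0) → P = 168
  (24, 3) → P = 270

The binding constraints are 6x1 + 3x2 = 153 and x1 = 24.
Solving simultaneously gives x1 = 24, x2 = 3.

x1 = 24, x2 = 3, maximum P = 270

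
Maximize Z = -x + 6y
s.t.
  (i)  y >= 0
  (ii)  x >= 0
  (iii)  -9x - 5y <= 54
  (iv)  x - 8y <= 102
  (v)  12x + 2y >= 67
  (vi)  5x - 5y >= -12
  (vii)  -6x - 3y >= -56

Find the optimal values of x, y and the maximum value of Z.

x = 244/45, y = 352/45, maximum Z = 1868/45

Corner points and Z = -x + 6y:
  (67/12, 0) → Z = -67/12
  (28/3, 0) → Z = -28/3
  (311/70, 479/70) → Z = 2563/70
  (244/45, 352/45) → Z = 1868/45

At the optimal vertex, 5x - 5y = -12 and -6x - 3y = -56.
Solving simultaneously gives x = 244/45, y = 352/45.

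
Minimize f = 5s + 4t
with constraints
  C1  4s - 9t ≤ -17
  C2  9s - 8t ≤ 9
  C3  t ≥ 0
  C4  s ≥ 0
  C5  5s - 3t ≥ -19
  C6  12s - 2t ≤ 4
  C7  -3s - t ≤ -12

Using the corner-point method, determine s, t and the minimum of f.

s = 14/9, t = 22/3, minimum f = 334/9

Vertices and f = 5s + 4t:
  (25/13, 124/13) → f = 621/13
  (17/14, 117/14) → f = 79/2
  (14/9, 22/3) → f = 334/9

At the optimal vertex, 12s - 2t = 4 and -3s - t = -12.
Solving simultaneously gives s = 14/9, t = 22/3.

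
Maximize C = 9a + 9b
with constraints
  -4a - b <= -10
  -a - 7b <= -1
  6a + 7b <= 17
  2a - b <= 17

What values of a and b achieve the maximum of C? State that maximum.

The binding constraints are -a - 7b = -1 and 6a + 7b = 17.
Solving simultaneously gives a = 16/5, b = -11/35.

a = 16/5, b = -11/35, maximum C = 909/35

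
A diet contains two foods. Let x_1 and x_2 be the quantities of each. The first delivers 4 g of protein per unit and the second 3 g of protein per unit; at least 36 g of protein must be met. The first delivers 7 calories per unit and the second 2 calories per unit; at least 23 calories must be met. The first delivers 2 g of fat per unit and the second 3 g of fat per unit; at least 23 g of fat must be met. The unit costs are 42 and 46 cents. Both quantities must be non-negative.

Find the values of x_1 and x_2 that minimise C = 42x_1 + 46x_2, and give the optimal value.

Extreme points and C = 42x_1 + 46x_2:
  (0, 12) → C = 552
  (23/2, 0) → C = 483
  (13/2, 10/3) → C = 1279/3
The feasible region is unbounded (it extends along (0, 1), (1, 0)), but C strictly increases along every unbounded feasible direction, so there is no improving ray and the minimum is attained at a vertex.

The binding constraints are 4x_1 + 3x_2 = 36 and 2x_1 + 3x_2 = 23.
Solving simultaneously gives x_1 = 13/2, x_2 = 10/3.

x_1 = 13/2, x_2 = 10/3, minimum C = 1279/3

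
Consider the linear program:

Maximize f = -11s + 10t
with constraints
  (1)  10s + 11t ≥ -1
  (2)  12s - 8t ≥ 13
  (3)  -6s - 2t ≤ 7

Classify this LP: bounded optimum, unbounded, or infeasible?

From the feasible point (135/212, -71/106), moving in the direction (8, 12) keeps every constraint satisfied while f increases without bound.

unbounded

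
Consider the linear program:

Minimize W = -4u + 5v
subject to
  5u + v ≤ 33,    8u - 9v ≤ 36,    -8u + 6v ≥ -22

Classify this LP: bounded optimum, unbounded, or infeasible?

From the feasible point (110/19, 77/19), moving in the direction (-9, -8) keeps every constraint satisfied while W decreases without bound.

unbounded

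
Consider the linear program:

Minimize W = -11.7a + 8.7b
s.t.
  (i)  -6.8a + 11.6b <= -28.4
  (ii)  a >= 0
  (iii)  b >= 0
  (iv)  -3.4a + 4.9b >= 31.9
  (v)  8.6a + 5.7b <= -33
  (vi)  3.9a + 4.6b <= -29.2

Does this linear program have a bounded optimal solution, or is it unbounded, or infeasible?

infeasible

The boundaries 8.6a + 5.7b = -33 and 3.9a + 4.6b = -29.2 meet at (1464/1733, -12242/1733), but that point violates b ≥ 0. Every candidate vertex is excluded by some other constraint, so the feasible region is empty.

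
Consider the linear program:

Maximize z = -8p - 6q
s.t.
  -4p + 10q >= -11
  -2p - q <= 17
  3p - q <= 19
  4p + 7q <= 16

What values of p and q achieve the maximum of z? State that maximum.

p = -53/8, q = -15/4, maximum z = 151/2

Corner points and z = -8p - 6q:
  (-53/8, -15/4) → z = 151/2
  (237/68, 5/17) → z = -504/17
  (-27/2, 10) → z = 48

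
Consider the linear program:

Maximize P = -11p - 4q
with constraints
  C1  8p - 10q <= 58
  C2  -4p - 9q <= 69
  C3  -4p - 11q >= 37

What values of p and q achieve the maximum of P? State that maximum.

Corner points and P = -11p - 4q:
  (-3/2, -7) → P = 89/2
  (67/32, -33/8) → P = -209/32
  (-213/4, 16) → P = 2087/4

At the optimal vertex, -4p - 9q = 69 and -4p - 11q = 37.
Solving simultaneously gives p = -213/4, q = 16.

p = -213/4, q = 16, maximum P = 2087/4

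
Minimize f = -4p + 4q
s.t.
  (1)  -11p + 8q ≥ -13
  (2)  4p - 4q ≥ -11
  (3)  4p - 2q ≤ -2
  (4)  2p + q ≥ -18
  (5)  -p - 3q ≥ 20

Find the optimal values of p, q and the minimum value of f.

p = -131/27, q = -224/27, minimum f = -124/9

Vertices and f = -4p + 4q:
  (-21/5, -37/5) → f = -64/5
  (-131/27, -224/27) → f = -124/9
  (-23/7, -39/7) → f = -64/7
  (-34/5, -22/5) → f = 48/5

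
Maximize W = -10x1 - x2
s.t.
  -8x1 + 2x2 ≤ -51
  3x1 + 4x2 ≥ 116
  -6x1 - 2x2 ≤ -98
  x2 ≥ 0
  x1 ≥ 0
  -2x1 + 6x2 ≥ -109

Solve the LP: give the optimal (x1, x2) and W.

x1 = 218/19, x2 = 775/38, maximum W = -5135/38

The feasible region is unbounded (it extends along (3, 1), (1, 4)), but W strictly decreases along every unbounded feasible direction, so there is no improving ray and the maximum is attained at a vertex.

The optimum lies where -8x1 + 2x2 = -51 and 3x1 + 4x2 = 116.
Solving simultaneously gives x1 = 218/19, x2 = 775/38.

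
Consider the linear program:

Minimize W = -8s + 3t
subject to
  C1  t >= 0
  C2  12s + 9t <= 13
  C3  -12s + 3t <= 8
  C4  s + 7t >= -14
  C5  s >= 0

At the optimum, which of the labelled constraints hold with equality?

C1 and C2

Extreme points and W = -8s + 3t:
  (13/12, 0) → W = -26/3
  (0, 0) → W = 0
  (0, 13/9) → W = 13/3

The minimum is at (13/12, 0). Substituting into each constraint, equality holds for C1 and C2; the remaining constraints have slack.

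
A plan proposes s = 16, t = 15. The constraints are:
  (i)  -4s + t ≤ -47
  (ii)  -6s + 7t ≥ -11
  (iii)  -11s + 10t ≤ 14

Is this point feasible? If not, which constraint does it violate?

(i): -49 ≤ -47 ✓
(ii): 9 ≥ -11 ✓
(iii): -26 ≤ 14 ✓

feasible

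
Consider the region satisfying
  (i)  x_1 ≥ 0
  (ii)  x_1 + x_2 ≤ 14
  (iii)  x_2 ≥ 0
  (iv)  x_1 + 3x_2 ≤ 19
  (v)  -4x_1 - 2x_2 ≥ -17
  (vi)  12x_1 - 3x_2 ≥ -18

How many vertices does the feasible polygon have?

Of the 15 pairwise boundary intersections, those satisfying every inequality are:
  (0, 0)
  (0, 6)
  (17/4, 0)
  (13/10, 59/10)
  (1/13, 82/13)

5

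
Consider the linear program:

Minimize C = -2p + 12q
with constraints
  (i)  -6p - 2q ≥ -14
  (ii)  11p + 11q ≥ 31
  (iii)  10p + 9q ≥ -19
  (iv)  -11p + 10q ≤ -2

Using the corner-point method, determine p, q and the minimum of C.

The optimum lies where -6p - 2q = -14 and 11p + 11q = 31.
Solving simultaneously gives p = 23/11, q = 8/11.

p = 23/11, q = 8/11, minimum C = 50/11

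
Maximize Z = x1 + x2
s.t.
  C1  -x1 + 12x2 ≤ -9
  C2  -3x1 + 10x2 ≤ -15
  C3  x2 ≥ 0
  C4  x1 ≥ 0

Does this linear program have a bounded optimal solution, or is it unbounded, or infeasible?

From the feasible point (9, 0), moving in the direction (12, 1) keeps every constraint satisfied while Z increases without bound.

unbounded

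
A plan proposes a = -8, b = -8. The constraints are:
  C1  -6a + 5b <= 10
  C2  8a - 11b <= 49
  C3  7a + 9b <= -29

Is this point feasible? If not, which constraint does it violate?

C1: 8 ≤ 10 ✓
C2: 24 ≤ 49 ✓
C3: -128 ≤ -29 ✓

feasible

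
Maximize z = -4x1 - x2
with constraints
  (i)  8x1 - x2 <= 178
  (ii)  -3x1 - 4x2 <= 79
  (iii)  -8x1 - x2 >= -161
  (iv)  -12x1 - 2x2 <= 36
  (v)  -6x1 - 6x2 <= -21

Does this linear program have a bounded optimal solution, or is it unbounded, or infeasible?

Corner points and z = -4x1 - x2:
  (339/16, -17/2) → z = -305/4
  (121/6, -50/3) → z = -64
  (-43/10, 39/5) → z = 47/5
The feasible region has finitely many vertices and no improving ray; the maximum is 47/5 at (-43/10, 39/5).

bounded optimum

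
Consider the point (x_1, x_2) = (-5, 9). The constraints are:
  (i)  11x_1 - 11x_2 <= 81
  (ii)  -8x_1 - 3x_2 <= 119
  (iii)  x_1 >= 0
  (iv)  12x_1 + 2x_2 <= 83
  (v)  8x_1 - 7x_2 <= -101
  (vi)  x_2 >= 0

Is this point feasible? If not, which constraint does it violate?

Constraint (iii): x_1 = -5, which is not ≥ 0. All other constraints are satisfied.

not feasible — violates (iii)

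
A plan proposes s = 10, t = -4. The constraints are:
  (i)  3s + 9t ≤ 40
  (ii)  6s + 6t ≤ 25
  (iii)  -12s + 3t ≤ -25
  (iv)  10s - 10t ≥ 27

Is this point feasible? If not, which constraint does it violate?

not feasible — violates (ii)

Constraint (ii): 6s + 6t = 36, which is not ≤ 25. All other constraints are satisfied.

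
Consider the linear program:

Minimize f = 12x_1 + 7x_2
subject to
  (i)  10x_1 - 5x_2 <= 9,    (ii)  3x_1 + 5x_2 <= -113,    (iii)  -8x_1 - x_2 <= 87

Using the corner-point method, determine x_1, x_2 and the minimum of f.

Corner points and f = 12x_1 + 7x_2:
  (-8, -89/5) → f = -1103/5
  (-213/25, -471/25) → f = -5853/25
  (-322/37, -643/37) → f = -8365/37

x_1 = -213/25, x_2 = -471/25, minimum f = -5853/25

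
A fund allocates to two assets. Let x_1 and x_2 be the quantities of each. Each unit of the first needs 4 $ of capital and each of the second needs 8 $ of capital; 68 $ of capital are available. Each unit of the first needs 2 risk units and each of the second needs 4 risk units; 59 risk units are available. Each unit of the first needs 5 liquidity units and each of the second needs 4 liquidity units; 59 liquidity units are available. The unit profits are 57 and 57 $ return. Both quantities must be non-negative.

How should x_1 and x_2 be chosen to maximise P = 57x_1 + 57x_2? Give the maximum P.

x_1 = 25/3, x_2 = 13/3, maximum P = 722

Extreme points and P = 57x_1 + 57x_2:
  (0, 0) → P = 0
  (0, 17/2) → P = 969/2
  (59/5, 0) → P = 3363/5
  (25/3, 13/3) → P = 722

The optimum lies where 4x_1 + 8x_2 = 68 and 5x_1 + 4x_2 = 59.
Solving simultaneously gives x_1 = 25/3, x_2 = 13/3.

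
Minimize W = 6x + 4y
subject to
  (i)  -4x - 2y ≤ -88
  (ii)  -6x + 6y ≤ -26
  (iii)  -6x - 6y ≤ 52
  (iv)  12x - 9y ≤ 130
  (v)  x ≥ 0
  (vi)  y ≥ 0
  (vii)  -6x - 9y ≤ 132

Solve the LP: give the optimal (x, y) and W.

x = 263/15, y = 134/15, minimum W = 2114/15

The binding constraints are -4x - 2y = -88 and 12x - 9y = 130.
Solving simultaneously gives x = 263/15, y = 134/15.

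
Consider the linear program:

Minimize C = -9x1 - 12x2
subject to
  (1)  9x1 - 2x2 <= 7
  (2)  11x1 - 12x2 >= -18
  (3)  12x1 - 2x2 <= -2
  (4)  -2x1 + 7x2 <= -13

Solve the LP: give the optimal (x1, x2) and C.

x1 = -1/2, x2 = -2, minimum C = 57/2

Vertices and C = -9x1 - 12x2:
  (-3, -17) → C = 231
  (-282/53, -179/53) → C = 4686/53
  (-1/2, -2) → C = 57/2
The feasible region is unbounded (it extends along (-2, -9), (-12, -11)), but C strictly increases along every unbounded feasible direction, so there is no improving ray and the minimum is attained at a vertex.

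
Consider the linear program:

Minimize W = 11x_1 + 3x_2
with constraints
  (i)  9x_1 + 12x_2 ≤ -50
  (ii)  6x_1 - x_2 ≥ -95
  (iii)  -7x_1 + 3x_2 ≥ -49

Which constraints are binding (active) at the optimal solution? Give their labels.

Feasible corners and W = 11x_1 + 3x_2:
  (-1190/81, 185/27) → W = -11425/81
  (146/37, -791/111) → W = 815/37
  (-334/11, -959/11) → W = -6551/11

The minimum is at (-334/11, -959/11). Substituting into each constraint, equality holds for (ii) and (iii); the remaining constraints have slack.

(ii) and (iii)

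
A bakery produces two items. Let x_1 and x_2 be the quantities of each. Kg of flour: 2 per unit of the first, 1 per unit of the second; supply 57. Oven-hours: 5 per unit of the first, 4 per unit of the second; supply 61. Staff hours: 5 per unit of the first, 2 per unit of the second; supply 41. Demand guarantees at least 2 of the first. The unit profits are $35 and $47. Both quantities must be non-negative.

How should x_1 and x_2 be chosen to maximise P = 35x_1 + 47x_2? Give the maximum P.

x_1 = 2, x_2 = 51/4, maximum P = 2677/4

The optimum lies where 5x_1 + 4x_2 = 61 and x_1 = 2.
Solving simultaneously gives x_1 = 2, x_2 = 51/4.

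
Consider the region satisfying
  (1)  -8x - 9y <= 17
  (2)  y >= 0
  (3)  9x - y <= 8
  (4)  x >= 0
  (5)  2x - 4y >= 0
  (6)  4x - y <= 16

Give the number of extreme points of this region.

3

Intersecting each pair of boundary lines and keeping only the points that satisfy every inequality leaves:
  (8/9, 0)
  (0, 0)
  (16/17, 8/17)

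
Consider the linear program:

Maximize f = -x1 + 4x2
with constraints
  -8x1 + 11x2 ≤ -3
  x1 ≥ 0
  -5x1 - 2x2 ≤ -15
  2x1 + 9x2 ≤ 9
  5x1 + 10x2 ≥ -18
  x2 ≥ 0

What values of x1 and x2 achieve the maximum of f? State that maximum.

x1 = 117/41, x2 = 15/41, maximum f = -57/41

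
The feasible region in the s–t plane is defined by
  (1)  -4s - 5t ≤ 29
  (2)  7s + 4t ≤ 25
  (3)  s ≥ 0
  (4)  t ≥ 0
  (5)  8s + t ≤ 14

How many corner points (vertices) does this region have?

Intersecting each pair of boundary lines and keeping only the points that satisfy every inequality leaves:
  (0, 25/4)
  (31/25, 102/25)
  (0, 0)
  (7/4, 0)

4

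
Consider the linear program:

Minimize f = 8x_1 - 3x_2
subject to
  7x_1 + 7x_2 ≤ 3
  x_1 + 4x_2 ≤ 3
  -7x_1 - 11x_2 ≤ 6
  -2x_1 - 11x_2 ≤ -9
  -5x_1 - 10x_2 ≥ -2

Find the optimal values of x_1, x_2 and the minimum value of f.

x_1 = -57/17, x_2 = 27/17, minimum f = -537/17

Feasible corners and f = 8x_1 - 3x_2:
  (-57/17, 27/17) → f = -537/17
  (-11/5, 13/10) → f = -43/2
  (-3, 15/11) → f = -309/11
  (-68/35, 41/35) → f = -667/35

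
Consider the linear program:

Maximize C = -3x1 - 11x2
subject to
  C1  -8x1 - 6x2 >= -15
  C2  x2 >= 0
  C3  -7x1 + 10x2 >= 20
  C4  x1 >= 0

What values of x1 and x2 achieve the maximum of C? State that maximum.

x1 = 0, x2 = 2, maximum C = -22

Extreme points and C = -3x1 - 11x2:
  (15/61, 265/122) → C = -3005/122
  (0, 5/2) → C = -55/2
  (0, 2) → C = -22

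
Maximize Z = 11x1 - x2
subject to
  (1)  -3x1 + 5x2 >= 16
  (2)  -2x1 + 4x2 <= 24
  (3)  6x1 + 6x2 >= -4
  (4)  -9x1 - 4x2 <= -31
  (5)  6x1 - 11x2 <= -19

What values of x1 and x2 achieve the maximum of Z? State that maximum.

x1 = 28, x2 = 20, maximum Z = 288

Corner points and Z = 11x1 - x2:
  (28, 20) → Z = 288
  (91/57, 79/19) → Z = 764/57
  (7/11, 139/22) → Z = 15/22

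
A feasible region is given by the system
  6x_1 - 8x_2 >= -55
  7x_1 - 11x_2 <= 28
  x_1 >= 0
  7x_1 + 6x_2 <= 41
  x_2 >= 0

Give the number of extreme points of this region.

4

Pairwise boundary intersections that survive every other constraint:
  (619/119, 13/17)
  (4, 0)
  (0, 41/6)
  (0, 0)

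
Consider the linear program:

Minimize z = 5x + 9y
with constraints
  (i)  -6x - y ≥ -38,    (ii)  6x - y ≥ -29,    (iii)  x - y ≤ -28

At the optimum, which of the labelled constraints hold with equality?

(ii) and (iii)

Extreme points and z = 5x + 9y:
  (3/4, 67/2) → z = 1221/4
  (10/7, 206/7) → z = 272
  (-1/5, 139/5) → z = 1246/5

The minimum is at (-1/5, 139/5). Substituting into each constraint, equality holds for (ii) and (iii); the remaining constraints have slack.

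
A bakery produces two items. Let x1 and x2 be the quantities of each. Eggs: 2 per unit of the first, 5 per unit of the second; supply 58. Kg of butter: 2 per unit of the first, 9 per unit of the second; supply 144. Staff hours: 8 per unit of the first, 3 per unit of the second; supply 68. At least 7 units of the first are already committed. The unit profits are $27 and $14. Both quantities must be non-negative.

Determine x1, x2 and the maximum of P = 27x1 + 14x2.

Vertices and P = 27x1 + 14x2:
  (17/2, 0) → P = 459/2
  (7, 0) → P = 189
  (7, 4) → P = 245

At the optimal vertex, 8x1 + 3x2 = 68 and x1 = 7.
Solving simultaneously gives x1 = 7, x2 = 4.

x1 = 7, x2 = 4, maximum P = 245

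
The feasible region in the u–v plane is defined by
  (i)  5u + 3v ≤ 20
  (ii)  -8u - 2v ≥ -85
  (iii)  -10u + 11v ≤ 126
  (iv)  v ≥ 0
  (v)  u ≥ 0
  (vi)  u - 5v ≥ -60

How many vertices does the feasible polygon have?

Pairwise boundary intersections that survive every other constraint:
  (4, 0)
  (0, 20/3)
  (0, 0)

3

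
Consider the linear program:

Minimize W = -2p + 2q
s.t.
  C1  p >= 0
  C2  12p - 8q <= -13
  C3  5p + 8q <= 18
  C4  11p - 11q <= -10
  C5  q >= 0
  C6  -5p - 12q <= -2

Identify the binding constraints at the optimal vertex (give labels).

C1 and C2

Feasible corners and W = -2p + 2q:
  (0, 13/8) → W = 13/4
  (0, 9/4) → W = 9/2
  (5/17, 281/136) → W = 241/68

The minimum is at (0, 13/8). Substituting into each constraint, equality holds for C1 and C2; the remaining constraints have slack.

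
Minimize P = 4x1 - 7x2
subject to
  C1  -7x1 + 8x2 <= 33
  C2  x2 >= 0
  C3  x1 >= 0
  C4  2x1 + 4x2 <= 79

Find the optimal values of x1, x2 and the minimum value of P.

x1 = 125/11, x2 = 619/44, minimum P = -2333/44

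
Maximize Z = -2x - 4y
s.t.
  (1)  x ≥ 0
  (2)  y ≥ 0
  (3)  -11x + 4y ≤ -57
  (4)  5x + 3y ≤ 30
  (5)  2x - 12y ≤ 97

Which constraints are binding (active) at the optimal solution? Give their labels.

(2) and (3)

Extreme points and Z = -2x - 4y:
  (57/11, 0) → Z = -114/11
  (6, 0) → Z = -12
  (291/53, 45/53) → Z = -762/53

The maximum is at (57/11, 0). Substituting into each constraint, equality holds for (2) and (3); the remaining constraints have slack.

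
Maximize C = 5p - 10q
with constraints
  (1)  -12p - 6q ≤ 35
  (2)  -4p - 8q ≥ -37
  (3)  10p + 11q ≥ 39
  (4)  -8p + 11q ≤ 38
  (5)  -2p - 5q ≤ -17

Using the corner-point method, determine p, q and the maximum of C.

Corner points and C = 5p - 10q:
  (103/108, 112/27) → C = -3965/108
  (49/4, -3/2) → C = 305/4
  (1/18, 346/99) → C = -6865/198
  (2/7, 23/7) → C = -220/7

p = 49/4, q = -3/2, maximum C = 305/4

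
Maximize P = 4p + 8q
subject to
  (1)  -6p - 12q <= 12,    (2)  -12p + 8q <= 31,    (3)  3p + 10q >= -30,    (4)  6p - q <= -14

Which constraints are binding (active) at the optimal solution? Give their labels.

Vertices and P = 4p + 8q:
  (-39/16, 7/32) → P = -8
  (-30/13, 2/13) → P = -8
  (-9/4, 1/2) → P = -5

The maximum is at (-9/4, 1/2). Substituting into each constraint, equality holds for (2) and (4); the remaining constraints have slack.

(2) and (4)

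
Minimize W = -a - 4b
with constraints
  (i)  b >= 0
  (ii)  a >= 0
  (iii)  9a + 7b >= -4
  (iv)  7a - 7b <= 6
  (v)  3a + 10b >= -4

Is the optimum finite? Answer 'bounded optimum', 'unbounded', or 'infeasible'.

unbounded

From the feasible point (0, 0), moving in the direction (0, 1) keeps every constraint satisfied while W decreases without bound.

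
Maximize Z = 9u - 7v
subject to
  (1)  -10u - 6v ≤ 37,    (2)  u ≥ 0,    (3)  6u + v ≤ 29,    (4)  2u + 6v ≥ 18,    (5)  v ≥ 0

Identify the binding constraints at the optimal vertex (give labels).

(3) and (4)

Feasible corners and Z = 9u - 7v:
  (0, 29) → Z = -203
  (0, 3) → Z = -21
  (78/17, 25/17) → Z = 31

The maximum is at (78/17, 25/17). Substituting into each constraint, equality holds for (3) and (4); the remaining constraints have slack.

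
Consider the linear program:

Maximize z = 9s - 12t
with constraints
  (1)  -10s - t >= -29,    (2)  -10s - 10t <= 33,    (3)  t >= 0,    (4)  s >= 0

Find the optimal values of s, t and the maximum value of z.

s = 29/10, t = 0, maximum z = 261/10

Vertices and z = 9s - 12t:
  (29/10, 0) → z = 261/10
  (0, 29) → z = -348
  (0, 0) → z = 0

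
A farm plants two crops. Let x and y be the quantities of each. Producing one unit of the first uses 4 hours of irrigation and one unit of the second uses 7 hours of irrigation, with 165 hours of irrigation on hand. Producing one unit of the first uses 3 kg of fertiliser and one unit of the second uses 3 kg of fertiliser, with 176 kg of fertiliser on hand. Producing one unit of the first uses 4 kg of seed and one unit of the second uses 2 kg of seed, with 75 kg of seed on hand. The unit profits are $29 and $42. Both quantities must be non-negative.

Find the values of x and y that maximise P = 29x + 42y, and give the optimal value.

x = 39/4, y = 18, maximum P = 4155/4

Corner points and P = 29x + 42y:
  (0, 0) → P = 0
  (0, 165/7) → P = 990
  (75/4, 0) → P = 2175/4
  (39/4, 18) → P = 4155/4

At the optimal vertex, 4x + 7y = 165 and 4x + 2y = 75.
Solving simultaneously gives x = 39/4, y = 18.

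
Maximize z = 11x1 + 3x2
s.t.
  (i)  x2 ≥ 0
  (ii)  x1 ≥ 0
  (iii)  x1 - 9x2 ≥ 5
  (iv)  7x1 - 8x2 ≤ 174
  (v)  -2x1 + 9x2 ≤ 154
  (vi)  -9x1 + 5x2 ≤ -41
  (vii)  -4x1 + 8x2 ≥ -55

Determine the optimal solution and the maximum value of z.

At the optimal vertex, x1 - 9x2 = 5 and -4x1 + 8x2 = -55.
Solving simultaneously gives x1 = 65/4, x2 = 5/4.

x1 = 65/4, x2 = 5/4, maximum z = 365/2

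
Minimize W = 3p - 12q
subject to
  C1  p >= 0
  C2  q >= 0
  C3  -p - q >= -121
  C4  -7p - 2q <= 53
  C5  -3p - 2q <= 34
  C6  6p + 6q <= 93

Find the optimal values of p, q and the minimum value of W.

p = 0, q = 31/2, minimum W = -186

Extreme points and W = 3p - 12q:
  (0, 0) → W = 0
  (0, 31/2) → W = -186
  (31/2, 0) → W = 93/2

At the optimal vertex, p = 0 and 6p + 6q = 93.
Solving simultaneously gives p = 0, q = 31/2.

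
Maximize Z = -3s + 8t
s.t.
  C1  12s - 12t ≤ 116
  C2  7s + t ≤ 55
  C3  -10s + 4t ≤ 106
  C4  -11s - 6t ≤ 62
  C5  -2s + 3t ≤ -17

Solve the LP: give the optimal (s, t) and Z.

s = 182/23, t = -9/23, maximum Z = -618/23

Feasible corners and Z = -3s + 8t:
  (97/12, -19/12) → Z = -443/12
  (-4/17, -505/51) → Z = -4004/51
  (182/23, -9/23) → Z = -618/23
  (-28/15, -311/45) → Z = -2236/45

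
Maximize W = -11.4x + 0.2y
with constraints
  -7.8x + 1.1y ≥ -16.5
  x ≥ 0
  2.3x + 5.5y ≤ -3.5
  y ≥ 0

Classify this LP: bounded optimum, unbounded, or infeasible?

The boundaries -7.8x + 1.1y = -16.5 and x = 0 meet at (0, -15), but that point violates y ≥ 0. Every candidate vertex is excluded by some other constraint, so the feasible region is empty.

infeasible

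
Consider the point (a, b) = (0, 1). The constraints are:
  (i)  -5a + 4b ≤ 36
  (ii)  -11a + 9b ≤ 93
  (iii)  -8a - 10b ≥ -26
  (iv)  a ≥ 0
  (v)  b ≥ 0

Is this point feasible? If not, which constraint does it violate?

feasible

(i): 4 ≤ 36 ✓
(ii): 9 ≤ 93 ✓
(iii): -10 ≥ -26 ✓
(iv): 0 ≥ 0 ✓
(v): 1 ≥ 0 ✓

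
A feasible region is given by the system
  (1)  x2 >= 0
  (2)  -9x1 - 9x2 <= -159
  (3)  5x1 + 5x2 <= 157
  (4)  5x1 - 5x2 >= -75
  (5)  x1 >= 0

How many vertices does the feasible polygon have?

4

Of the 9 pairwise boundary intersections, those satisfying every inequality are:
  (53/3, 0)
  (157/5, 0)
  (4/3, 49/3)
  (41/5, 116/5)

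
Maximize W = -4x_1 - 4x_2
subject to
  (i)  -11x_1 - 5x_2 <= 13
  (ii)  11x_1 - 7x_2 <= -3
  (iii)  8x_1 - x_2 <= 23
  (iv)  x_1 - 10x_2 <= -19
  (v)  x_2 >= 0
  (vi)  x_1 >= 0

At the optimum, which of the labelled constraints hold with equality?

(iv) and (vi)

Vertices and W = -4x_1 - 4x_2:
  (164/45, 277/45) → W = -196/5
  (1, 2) → W = -12
  (0, 19/10) → W = -38/5
The feasible region is unbounded (it extends along (0, 1), (1, 8)), but W strictly decreases along every unbounded feasible direction, so there is no improving ray and the maximum is attained at a vertex.

The maximum is at (0, 19/10). Substituting into each constraint, equality holds for (iv) and (vi); the remaining constraints have slack.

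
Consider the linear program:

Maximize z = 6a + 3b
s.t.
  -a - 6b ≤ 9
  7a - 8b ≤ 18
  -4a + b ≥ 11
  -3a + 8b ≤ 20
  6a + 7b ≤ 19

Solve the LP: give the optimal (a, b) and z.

Vertices and z = 6a + 3b:
  (-3, -1) → z = -21
  (-96/13, -7/26) → z = -1173/26
  (-68/29, 47/29) → z = -267/29

The binding constraints are -4a + b = 11 and -3a + 8b = 20.
Solving simultaneously gives a = -68/29, b = 47/29.

a = -68/29, b = 47/29, maximum z = -267/29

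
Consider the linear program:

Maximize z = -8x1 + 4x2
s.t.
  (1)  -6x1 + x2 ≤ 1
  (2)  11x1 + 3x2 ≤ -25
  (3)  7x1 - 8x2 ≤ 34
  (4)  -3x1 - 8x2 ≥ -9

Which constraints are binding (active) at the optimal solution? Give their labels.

(1) and (2)

Feasible corners and z = -8x1 + 4x2:
  (-28/29, -139/29) → z = -332/29
  (-42/41, -211/41) → z = -508/41
  (-98/109, -549/109) → z = -1412/109

The maximum is at (-28/29, -139/29). Substituting into each constraint, equality holds for (1) and (2); the remaining constraints have slack.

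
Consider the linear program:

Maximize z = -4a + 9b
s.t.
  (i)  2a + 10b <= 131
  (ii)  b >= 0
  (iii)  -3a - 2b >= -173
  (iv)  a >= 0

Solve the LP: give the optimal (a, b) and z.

The binding constraints are 2a + 10b = 131 and a = 0.
Solving simultaneously gives a = 0, b = 131/10.

a = 0, b = 131/10, maximum z = 1179/10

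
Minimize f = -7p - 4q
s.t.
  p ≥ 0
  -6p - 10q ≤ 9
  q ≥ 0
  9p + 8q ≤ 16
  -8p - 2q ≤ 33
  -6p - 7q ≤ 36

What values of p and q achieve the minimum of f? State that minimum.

Vertices and f = -7p - 4q:
  (0, 0) → f = 0
  (0, 2) → f = -8
  (16/9, 0) → f = -112/9

At the optimal vertex, q = 0 and 9p + 8q = 16.
Solving simultaneously gives p = 16/9, q = 0.

p = 16/9, q = 0, minimum f = -112/9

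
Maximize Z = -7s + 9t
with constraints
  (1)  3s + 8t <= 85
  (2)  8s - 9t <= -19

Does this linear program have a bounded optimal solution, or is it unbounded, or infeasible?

From the feasible point (613/91, 737/91), moving in the direction (-8, 3) keeps every constraint satisfied while Z increases without bound.

unbounded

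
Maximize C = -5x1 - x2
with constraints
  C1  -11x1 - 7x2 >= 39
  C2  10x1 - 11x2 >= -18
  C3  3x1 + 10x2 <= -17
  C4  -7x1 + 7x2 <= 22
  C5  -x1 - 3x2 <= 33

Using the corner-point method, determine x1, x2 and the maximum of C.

Feasible corners and C = -5x1 - x2:
  (-555/191, -192/191) → C = 2967/191
  (57/13, -162/13) → C = -123/13
  (-417/41, -312/41) → C = 2397/41

x1 = -417/41, x2 = -312/41, maximum C = 2397/41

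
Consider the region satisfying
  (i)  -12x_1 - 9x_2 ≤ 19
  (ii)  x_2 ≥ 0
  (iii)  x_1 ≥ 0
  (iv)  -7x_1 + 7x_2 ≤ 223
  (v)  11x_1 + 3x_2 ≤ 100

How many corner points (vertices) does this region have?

4

Intersecting each pair of boundary lines and keeping only the points that satisfy every inequality leaves:
  (0, 0)
  (100/11, 0)
  (0, 223/7)
  (31/98, 3153/98)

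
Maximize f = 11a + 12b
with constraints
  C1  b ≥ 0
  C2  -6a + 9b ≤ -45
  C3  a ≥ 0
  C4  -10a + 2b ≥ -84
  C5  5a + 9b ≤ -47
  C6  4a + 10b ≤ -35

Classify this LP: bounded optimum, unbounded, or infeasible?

The boundaries a = 0 and -10a + 2b = -84 meet at (0, -42), but that point violates b ≥ 0. Every candidate vertex is excluded by some other constraint, so the feasible region is empty.

infeasible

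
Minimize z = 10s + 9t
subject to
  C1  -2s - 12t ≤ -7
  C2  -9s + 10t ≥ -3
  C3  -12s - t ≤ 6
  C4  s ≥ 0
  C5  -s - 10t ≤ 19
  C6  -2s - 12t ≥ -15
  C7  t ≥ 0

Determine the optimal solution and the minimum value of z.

s = 0, t = 7/12, minimum z = 21/4

Extreme points and z = 10s + 9t:
  (53/64, 57/128) → z = 1573/128
  (0, 7/12) → z = 21/4
  (93/64, 129/128) → z = 3021/128
  (0, 5/4) → z = 45/4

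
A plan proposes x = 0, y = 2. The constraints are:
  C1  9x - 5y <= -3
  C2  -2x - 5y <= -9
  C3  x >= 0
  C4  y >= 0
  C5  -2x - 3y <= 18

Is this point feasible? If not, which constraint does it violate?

feasible

C1: -10 ≤ -3 ✓
C2: -10 ≤ -9 ✓
C3: 0 ≥ 0 ✓
C4: 2 ≥ 0 ✓
C5: -6 ≤ 18 ✓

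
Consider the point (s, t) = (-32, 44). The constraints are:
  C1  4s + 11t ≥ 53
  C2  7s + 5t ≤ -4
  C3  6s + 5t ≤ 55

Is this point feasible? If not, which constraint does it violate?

feasible

C1: 356 ≥ 53 ✓
C2: -4 ≤ -4 ✓
C3: 28 ≤ 55 ✓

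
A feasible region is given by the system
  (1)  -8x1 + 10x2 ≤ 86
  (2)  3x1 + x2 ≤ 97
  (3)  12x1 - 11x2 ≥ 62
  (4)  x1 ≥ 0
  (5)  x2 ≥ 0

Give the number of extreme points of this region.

Of the 10 pairwise boundary intersections, those satisfying every inequality are:
  (1129/45, 326/15)
  (97/3, 0)
  (31/6, 0)

3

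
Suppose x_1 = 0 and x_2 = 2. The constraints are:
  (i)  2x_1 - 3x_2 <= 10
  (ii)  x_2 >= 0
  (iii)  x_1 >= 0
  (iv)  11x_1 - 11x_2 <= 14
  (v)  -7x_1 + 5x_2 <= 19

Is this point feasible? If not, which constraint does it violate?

feasible

(i): -6 ≤ 10 ✓
(ii): 2 ≥ 0 ✓
(iii): 0 ≥ 0 ✓
(iv): -22 ≤ 14 ✓
(v): 10 ≤ 19 ✓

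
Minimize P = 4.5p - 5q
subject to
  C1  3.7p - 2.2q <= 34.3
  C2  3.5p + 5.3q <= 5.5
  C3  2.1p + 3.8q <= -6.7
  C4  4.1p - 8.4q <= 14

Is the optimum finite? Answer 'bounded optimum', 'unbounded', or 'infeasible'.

unbounded

From the feasible point (-14/151, -517/302), moving in the direction (-8.4, -4.1) keeps every constraint satisfied while P decreases without bound.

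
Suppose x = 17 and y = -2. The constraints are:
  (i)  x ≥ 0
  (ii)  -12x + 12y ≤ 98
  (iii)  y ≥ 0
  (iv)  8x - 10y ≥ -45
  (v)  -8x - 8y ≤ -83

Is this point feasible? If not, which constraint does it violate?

Constraint (iii): y = -2, which is not ≥ 0. All other constraints are satisfied.

not feasible — violates (iii)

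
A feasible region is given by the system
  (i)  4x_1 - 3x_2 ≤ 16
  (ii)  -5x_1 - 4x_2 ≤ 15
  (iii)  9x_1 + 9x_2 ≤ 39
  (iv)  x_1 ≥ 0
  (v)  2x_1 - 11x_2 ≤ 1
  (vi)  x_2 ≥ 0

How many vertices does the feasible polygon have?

Of the 15 pairwise boundary intersections, those satisfying every inequality are:
  (0, 13/3)
  (146/39, 23/39)
  (0, 0)
  (1/2, 0)

4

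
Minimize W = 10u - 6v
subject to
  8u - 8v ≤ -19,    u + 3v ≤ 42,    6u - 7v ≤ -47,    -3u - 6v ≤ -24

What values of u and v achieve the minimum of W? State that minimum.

Corner points and W = 10u - 6v:
  (153/25, 299/25) → W = -264/25
  (-60, 34) → W = -804
  (-2, 5) → W = -50

u = -60, v = 34, minimum W = -804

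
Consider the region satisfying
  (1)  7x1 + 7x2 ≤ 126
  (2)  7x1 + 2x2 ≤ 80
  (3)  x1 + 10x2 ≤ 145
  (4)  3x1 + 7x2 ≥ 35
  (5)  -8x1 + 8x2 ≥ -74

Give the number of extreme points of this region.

5

Intersecting each pair of boundary lines and keeping only the points that satisfy every inequality leaves:
  (44/5, 46/5)
  (35/9, 127/9)
  (197/18, 61/36)
  (-665/23, 400/23)
  (399/40, 29/40)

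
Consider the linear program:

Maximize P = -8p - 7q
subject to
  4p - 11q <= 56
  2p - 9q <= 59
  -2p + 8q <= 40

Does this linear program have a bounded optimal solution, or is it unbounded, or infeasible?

bounded optimum

Corner points and P = -8p - 7q:
  (-145/14, -62/7) → P = 1014/7
  (444/5, 136/5) → P = -4504/5
  (-416, -99) → P = 4021
The feasible region has finitely many vertices and no improving ray; the maximum is 4021 at (-416, -99).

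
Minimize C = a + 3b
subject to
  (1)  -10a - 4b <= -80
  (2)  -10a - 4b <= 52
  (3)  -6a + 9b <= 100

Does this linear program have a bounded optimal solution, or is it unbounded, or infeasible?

unbounded

From the feasible point (160/57, 740/57), moving in the direction (4, -10) keeps every constraint satisfied while C decreases without bound.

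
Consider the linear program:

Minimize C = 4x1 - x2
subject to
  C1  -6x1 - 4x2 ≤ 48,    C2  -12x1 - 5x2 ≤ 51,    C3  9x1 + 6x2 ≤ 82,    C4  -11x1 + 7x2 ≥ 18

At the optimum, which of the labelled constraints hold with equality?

C2 and C3

Corner points and C = 4x1 - x2:
  (-716/27, 481/9) → C = -4307/27
  (-447/139, -345/139) → C = -1443/139
  (466/129, 1064/129) → C = 800/129

The minimum is at (-716/27, 481/9). Substituting into each constraint, equality holds for C2 and C3; the remaining constraints have slack.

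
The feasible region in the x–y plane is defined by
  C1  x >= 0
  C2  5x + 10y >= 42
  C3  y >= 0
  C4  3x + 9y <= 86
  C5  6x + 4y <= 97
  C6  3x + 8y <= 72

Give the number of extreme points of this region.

5

Pairwise boundary intersections that survive every other constraint:
  (0, 21/5)
  (0, 9)
  (42/5, 0)
  (97/6, 0)
  (122/9, 47/12)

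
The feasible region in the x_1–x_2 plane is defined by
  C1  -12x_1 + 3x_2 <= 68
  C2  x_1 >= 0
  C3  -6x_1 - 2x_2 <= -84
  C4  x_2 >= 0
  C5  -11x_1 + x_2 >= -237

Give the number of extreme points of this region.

4

The feasible vertices (each the meet of two boundaries and inside every other half-plane) are:
  (58/21, 236/7)
  (779/21, 3592/21)
  (14, 0)
  (237/11, 0)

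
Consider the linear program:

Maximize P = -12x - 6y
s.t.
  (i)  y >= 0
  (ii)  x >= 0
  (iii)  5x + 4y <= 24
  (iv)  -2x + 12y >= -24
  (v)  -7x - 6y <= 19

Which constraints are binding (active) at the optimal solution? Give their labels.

(i) and (ii)

Corner points and P = -12x - 6y:
  (0, 0) → P = 0
  (24/5, 0) → P = -288/5
  (0, 6) → P = -36

The maximum is at (0, 0). Substituting into each constraint, equality holds for (i) and (ii); the remaining constraints have slack.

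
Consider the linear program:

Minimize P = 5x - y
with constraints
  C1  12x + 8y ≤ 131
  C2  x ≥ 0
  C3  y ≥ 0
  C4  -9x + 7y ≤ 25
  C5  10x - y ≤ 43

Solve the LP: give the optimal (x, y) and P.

x = 0, y = 25/7, minimum P = -25/7

Corner points and P = 5x - y:
  (239/52, 493/52) → P = 27/2
  (475/92, 397/46) → P = 1581/92
  (0, 0) → P = 0
  (0, 25/7) → P = -25/7
  (43/10, 0) → P = 43/2

The binding constraints are x = 0 and -9x + 7y = 25.
Solving simultaneously gives x = 0, y = 25/7.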